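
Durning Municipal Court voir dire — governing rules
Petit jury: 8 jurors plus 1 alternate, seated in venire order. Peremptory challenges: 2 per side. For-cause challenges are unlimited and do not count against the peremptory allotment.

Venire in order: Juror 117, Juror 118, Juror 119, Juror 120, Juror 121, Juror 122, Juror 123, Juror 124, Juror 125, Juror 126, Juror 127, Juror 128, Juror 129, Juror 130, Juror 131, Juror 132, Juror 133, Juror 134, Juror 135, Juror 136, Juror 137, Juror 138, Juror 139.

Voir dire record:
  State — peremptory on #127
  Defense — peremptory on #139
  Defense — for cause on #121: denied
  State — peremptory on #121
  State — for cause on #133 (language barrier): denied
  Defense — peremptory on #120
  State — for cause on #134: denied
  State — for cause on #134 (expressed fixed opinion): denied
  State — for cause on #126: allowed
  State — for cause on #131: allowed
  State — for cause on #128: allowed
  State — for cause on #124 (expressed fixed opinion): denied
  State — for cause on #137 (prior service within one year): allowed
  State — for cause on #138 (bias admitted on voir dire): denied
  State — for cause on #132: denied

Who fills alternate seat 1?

Removed: #120, #121, #126, #127, #128, #131, #137, #139. (#124, #132, #133, #134, #138 stay — for-cause denied.)
Filling seats in venire order through position 9: #117, #118, #119, #122, #123, #124, #125, #129, #130.
So alternate 1 is #130.

130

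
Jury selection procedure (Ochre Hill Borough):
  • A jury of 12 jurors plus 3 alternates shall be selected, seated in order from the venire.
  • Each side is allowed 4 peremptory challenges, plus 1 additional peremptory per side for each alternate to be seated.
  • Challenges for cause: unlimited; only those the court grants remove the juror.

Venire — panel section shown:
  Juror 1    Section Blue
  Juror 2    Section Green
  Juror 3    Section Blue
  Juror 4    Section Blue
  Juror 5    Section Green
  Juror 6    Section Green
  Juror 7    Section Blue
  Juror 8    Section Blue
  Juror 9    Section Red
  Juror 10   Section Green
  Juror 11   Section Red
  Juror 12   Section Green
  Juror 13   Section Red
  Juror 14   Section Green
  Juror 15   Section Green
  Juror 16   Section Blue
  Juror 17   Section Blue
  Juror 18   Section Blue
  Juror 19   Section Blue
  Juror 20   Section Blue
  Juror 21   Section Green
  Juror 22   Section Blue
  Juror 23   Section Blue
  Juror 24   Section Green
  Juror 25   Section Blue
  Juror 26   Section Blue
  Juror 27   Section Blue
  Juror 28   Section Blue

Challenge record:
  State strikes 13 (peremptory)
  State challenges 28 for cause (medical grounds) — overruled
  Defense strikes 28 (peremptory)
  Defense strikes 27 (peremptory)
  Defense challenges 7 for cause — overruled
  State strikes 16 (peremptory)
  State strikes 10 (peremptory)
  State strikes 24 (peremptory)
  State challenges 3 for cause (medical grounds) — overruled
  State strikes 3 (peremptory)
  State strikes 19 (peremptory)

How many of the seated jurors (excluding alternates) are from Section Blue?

Removed: #3, #10, #13, #16, #19, #24, #27, #28.
Seated jurors 1–12: #1, #2, #4, #5, #6, #7, #8, #9, #11, #12, #14, #15 (alternates #17, #18, #20 not counted).
Of those, in Section Blue: #1, #4, #7, #8 → 4.

4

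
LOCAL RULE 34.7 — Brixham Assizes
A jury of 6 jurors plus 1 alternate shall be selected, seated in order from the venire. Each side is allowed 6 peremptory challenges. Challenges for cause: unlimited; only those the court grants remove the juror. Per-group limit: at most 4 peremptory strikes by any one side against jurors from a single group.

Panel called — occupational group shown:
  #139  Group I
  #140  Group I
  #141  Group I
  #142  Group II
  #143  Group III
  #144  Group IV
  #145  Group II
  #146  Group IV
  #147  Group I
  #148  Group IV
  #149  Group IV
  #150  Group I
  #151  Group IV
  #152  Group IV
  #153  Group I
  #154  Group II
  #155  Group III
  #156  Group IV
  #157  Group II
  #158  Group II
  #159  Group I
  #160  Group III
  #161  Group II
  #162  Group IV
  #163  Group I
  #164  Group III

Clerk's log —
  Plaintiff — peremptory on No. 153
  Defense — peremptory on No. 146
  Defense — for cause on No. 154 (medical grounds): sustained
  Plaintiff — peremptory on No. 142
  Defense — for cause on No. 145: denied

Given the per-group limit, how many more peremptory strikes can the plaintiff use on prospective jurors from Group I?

Plaintiff peremptories so far: #153, #142 — 2 of 6 used, 4 left overall.
Against Group I: #153 — 1 used; per-group cap 4 leaves 3.
Binding limit: min(4, 3) = 3.

3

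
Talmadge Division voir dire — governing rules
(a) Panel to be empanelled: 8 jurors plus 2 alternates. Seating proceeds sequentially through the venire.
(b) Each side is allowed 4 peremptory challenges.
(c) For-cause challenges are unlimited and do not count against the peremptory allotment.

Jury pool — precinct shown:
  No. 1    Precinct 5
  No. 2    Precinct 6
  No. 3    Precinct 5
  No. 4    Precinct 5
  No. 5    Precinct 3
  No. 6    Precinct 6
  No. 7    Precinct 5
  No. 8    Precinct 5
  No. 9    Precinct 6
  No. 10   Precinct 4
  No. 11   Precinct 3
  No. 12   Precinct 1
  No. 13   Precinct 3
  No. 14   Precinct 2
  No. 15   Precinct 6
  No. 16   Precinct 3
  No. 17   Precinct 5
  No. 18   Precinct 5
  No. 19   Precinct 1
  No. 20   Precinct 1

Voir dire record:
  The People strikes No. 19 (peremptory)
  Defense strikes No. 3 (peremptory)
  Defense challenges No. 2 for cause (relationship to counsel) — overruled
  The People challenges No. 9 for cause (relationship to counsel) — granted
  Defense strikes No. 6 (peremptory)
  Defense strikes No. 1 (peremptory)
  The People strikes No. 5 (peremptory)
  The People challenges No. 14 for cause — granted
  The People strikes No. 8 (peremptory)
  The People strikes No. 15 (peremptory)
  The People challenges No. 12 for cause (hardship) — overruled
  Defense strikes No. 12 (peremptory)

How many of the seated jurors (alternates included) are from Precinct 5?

4

Removed: #1, #3, #5, #6, #8, #9, #12, #14, #15, #19.
Seated (10 incl. alternates): #2, #4, #7, #10, #11, #13, #16, #17, #18, #20.
Of those, in Precinct 5: #4, #7, #17, #18 → 4.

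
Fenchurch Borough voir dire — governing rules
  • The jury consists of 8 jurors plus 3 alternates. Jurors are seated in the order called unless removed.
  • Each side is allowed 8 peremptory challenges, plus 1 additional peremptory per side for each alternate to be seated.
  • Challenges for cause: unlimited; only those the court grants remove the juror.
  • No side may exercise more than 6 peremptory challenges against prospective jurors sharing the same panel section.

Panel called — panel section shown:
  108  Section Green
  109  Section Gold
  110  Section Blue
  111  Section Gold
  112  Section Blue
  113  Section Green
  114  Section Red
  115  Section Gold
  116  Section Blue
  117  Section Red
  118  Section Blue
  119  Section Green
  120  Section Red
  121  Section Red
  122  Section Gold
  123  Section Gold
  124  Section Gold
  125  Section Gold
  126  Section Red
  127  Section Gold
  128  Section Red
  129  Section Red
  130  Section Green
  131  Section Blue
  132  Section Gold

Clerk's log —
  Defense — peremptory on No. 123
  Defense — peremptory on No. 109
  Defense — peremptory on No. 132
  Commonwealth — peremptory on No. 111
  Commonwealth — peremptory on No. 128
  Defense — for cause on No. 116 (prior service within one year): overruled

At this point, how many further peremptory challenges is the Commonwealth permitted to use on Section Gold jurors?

Commonwealth peremptories so far: #111, #128 — 2 of 11 used, 9 left overall.
Against Section Gold: #111 — 1 used; per-section cap 6 leaves 5.
Binding limit: min(9, 5) = 5.

5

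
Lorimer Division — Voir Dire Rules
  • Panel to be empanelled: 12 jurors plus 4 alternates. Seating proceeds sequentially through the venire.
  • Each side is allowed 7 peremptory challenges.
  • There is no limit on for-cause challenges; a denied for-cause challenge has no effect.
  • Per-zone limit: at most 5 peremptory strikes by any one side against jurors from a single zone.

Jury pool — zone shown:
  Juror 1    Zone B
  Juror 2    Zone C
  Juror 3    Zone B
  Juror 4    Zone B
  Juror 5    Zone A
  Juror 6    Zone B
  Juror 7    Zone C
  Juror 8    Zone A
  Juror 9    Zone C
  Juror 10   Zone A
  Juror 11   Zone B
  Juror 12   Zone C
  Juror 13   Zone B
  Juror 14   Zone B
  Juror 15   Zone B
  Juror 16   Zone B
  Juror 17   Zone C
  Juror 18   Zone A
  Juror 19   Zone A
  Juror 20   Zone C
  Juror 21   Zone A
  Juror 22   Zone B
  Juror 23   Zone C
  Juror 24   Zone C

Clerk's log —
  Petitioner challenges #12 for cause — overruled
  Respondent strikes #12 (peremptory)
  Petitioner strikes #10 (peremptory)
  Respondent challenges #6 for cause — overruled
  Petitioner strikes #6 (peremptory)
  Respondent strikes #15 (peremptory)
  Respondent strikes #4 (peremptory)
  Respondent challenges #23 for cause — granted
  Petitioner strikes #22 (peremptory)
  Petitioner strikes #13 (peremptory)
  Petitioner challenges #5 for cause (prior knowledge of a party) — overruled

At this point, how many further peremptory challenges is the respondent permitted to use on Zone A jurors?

Respondent peremptories so far: #12, #15, #4 — 3 of 7 used, 4 left overall.
Against Zone A: none yet — per-zone cap 5 leaves 5.
Binding limit: min(4, 5) = 4.

4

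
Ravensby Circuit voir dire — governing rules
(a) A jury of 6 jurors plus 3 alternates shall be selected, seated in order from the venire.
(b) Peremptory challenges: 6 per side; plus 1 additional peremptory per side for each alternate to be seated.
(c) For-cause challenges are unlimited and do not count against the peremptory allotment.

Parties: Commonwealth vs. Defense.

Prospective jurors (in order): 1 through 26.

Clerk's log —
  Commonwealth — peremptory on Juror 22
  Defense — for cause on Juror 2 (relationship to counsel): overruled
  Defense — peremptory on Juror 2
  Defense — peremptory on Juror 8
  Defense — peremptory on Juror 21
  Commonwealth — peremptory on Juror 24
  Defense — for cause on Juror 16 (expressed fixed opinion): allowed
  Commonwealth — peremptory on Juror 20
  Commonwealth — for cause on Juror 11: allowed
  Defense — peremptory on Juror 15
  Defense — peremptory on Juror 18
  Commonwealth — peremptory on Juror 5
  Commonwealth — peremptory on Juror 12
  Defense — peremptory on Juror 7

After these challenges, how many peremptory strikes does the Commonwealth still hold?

Commonwealth allotment: 6 base + 1 × 3 alternates = 9.
Commonwealth peremptories used: #22, #24, #20, #5, #12 — 5 (the for-cause on #11 doesn't count).
Remaining: 9 − 5 = 4.

4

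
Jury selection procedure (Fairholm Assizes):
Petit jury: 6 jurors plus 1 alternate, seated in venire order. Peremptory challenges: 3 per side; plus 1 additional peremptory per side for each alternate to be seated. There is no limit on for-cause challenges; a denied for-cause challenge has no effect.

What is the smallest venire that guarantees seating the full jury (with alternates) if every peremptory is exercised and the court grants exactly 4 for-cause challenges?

19

Seats to fill: 6 + 1 alternates = 7.
Peremptories: 3 + 1×1 = 4 per side × 2 sides = 8.
For-cause removals: 4.
Minimum venire: 7 + 8 + 4 = 19.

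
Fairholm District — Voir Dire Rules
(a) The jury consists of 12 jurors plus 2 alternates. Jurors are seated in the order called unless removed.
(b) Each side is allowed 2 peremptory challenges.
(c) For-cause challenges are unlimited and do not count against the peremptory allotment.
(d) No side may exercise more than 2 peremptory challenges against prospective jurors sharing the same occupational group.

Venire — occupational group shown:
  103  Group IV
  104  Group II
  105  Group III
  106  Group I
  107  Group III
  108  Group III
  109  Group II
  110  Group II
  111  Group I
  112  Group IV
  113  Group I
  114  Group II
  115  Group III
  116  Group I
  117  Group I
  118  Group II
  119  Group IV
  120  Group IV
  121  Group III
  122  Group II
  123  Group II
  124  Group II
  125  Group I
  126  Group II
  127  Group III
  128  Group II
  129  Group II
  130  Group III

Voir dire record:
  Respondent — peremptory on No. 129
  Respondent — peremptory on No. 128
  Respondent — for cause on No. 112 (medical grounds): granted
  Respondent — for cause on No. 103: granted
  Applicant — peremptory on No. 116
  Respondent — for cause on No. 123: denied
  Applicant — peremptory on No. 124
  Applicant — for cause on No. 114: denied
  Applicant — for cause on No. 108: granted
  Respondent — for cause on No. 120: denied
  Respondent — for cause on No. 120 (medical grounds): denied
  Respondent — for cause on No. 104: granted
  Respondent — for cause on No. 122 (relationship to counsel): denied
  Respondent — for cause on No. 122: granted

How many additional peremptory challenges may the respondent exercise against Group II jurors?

0

Respondent peremptories so far: #129, #128 — 2 of 2 used, 0 left overall.
Against Group II: #129, #128 — 2 used; per-group cap 2 leaves 0.
Binding limit: min(0, 0) = 0.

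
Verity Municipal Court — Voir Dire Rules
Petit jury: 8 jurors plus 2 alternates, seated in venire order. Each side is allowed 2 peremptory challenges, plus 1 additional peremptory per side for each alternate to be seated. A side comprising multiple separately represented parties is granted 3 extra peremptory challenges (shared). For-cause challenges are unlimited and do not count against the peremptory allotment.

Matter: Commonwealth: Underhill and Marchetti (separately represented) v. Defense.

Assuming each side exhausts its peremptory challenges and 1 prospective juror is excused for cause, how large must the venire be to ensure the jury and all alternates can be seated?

22

Seats to fill: 8 + 2 alternates = 10.
Peremptories — Commonwealth: 2 + 1×2 + 3 = 7; Defense: 2 + 1×2 = 4; total 11.
For-cause removals: 1.
Minimum venire: 10 + 11 + 1 = 22.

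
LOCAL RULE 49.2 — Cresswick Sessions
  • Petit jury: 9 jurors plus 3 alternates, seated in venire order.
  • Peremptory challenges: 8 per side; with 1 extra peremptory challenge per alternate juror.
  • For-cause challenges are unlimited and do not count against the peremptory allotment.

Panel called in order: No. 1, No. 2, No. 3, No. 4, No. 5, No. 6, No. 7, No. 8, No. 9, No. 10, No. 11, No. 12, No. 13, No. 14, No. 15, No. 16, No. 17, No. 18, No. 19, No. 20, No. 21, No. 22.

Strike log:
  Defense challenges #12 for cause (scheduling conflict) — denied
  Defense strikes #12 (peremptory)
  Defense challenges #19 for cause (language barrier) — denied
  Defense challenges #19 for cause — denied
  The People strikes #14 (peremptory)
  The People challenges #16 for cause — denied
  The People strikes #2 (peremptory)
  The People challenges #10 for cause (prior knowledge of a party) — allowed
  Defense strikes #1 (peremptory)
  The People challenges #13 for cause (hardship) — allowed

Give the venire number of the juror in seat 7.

9

Removed: #1, #2, #10, #12, #13, #14. (#16, #19 stay — for-cause denied.)
Seating in order: seats 1–9 → #3, #4, #5, #6, #7, #8, #9, #11, #15; alternates → #16, #17, #18.
So seat 7 is #9.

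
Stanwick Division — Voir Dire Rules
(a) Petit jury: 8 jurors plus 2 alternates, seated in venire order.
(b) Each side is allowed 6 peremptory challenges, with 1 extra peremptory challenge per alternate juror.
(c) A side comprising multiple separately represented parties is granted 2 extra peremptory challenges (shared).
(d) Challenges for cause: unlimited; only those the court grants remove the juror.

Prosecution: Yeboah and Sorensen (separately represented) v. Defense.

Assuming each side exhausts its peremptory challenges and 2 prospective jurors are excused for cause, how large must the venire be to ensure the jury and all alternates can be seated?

Seats to fill: 8 + 2 alternates = 10.
Peremptories — Prosecution: 6 + 1×2 + 2 = 10; Defense: 6 + 1×2 = 8; total 18.
For-cause removals: 2.
Minimum venire: 10 + 18 + 2 = 30.

30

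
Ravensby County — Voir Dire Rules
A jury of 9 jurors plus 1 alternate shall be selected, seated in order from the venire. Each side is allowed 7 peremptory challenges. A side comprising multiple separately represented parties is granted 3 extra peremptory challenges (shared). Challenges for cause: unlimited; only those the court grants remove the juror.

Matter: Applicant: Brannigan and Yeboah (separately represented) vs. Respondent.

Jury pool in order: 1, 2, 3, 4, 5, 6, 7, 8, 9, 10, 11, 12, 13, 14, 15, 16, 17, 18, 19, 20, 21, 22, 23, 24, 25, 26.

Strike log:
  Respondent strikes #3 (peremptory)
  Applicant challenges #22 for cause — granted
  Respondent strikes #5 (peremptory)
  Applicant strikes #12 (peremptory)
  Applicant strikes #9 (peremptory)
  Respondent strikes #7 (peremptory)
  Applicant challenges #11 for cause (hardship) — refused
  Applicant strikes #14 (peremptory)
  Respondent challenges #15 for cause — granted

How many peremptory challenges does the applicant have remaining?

7

Applicant allotment: 7 base + 3 multi-party = 10.
Applicant peremptories used: #12, #9, #14 — 3 (for-cause on #22, #11 don't count).
Remaining: 10 − 3 = 7.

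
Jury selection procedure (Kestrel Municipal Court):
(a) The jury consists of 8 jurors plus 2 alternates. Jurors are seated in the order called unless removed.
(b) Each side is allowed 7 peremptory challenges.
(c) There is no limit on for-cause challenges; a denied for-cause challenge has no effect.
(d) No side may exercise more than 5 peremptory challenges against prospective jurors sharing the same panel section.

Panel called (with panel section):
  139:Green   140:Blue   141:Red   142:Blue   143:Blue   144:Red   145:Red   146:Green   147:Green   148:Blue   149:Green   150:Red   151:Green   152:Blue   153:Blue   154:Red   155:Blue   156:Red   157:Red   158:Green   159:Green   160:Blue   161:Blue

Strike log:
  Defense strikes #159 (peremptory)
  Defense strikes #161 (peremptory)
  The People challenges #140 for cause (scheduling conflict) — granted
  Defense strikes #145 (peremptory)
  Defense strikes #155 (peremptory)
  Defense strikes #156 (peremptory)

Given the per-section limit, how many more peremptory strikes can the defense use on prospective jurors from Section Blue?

Defense peremptories so far: #159, #161, #145, #155, #156 — 5 of 7 used, 2 left overall.
Against Section Blue: #161, #155 — 2 used; per-section cap 5 leaves 3.
Binding limit: min(2, 3) = 2.

2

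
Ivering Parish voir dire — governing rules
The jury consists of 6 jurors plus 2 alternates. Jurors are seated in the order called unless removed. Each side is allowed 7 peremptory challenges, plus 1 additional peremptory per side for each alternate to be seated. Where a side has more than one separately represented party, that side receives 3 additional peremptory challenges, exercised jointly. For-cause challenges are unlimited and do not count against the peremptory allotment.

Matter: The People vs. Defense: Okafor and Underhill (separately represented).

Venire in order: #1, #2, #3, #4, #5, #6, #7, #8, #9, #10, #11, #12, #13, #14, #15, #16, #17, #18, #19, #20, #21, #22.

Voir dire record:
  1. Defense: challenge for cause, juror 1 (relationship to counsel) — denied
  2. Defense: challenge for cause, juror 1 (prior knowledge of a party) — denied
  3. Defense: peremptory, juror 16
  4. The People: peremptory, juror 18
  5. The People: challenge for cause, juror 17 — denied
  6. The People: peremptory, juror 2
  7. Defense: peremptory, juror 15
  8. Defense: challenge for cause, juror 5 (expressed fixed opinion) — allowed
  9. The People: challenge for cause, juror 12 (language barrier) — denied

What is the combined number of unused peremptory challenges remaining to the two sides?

The People allotment: 7 base + 1 × 2 alternates = 9. Defense allotment: 7 base + 1 × 2 alternates + 3 multi-party = 12.
The People peremptories used: #18, #2 — 2 (for-cause on #17, #12 don't count).
Defense peremptories used: #16, #15 — 2 (for-cause on #1, #1, #5 don't count).
Remaining: (9 − 2) + (12 − 2) = 17.

17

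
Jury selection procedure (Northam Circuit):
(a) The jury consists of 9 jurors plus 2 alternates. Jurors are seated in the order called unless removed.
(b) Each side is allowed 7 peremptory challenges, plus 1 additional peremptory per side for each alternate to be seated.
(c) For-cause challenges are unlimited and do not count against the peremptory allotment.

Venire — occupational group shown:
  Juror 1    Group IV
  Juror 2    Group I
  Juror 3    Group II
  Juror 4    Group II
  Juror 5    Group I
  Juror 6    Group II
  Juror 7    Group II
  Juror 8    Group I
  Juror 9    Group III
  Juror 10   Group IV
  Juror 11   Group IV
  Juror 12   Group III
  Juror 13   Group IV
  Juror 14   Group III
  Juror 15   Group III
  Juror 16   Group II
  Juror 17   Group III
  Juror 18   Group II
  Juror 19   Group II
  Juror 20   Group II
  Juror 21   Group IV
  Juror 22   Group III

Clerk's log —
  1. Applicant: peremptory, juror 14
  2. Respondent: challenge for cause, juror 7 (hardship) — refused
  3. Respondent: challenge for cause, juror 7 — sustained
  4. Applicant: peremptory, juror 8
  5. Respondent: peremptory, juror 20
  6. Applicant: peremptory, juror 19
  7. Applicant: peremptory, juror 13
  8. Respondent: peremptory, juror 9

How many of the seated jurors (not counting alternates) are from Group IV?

Removed: #7, #8, #9, #13, #14, #19, #20.
Seated jurors 1–9: #1, #2, #3, #4, #5, #6, #10, #11, #12 (alternates #15, #16 not counted).
Of those, in Group IV: #1, #10, #11 → 3.

3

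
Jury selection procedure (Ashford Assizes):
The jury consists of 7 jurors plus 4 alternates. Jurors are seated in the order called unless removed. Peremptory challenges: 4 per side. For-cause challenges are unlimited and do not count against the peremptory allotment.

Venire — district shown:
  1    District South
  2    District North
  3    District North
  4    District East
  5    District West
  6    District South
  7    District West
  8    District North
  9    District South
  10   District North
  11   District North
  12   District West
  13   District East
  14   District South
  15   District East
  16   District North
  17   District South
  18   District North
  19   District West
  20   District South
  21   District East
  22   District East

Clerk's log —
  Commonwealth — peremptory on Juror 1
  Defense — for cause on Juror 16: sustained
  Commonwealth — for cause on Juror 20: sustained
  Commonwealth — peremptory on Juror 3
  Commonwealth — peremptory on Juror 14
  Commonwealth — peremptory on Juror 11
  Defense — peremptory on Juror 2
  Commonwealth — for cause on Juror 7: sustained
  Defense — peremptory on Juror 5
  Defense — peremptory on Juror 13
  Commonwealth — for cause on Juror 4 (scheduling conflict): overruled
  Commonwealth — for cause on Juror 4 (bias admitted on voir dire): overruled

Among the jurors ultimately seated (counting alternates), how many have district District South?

3

Removed: #1, #2, #3, #5, #7, #11, #13, #14, #16, #20.
Seated (11 incl. alternates): #4, #6, #8, #9, #10, #12, #15, #17, #18, #19, #21.
Of those, in District South: #6, #9, #17 → 3.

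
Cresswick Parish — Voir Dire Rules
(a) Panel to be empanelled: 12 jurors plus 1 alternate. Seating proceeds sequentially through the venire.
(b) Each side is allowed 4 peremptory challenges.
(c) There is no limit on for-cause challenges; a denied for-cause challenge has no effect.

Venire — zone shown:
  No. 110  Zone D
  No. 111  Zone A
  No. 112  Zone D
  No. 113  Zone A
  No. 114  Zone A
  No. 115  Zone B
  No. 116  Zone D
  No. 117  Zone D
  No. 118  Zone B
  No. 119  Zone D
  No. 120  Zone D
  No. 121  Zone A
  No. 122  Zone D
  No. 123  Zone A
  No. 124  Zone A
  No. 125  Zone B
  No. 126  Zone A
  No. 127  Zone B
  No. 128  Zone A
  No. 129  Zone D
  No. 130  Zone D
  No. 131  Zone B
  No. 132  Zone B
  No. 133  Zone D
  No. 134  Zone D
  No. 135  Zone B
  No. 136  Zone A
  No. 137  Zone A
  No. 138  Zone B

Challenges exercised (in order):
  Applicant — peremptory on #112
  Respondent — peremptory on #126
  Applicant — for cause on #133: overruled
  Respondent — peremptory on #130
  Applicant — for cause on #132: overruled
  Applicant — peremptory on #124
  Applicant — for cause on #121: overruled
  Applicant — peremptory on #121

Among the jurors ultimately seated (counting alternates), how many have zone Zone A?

Removed: #112, #121, #124, #126, #130.
Seated (13 incl. alternates): #110, #111, #113, #114, #115, #116, #117, #118, #119, #120, #122, #123, #125.
Of those, in Zone A: #111, #113, #114, #123 → 4.

4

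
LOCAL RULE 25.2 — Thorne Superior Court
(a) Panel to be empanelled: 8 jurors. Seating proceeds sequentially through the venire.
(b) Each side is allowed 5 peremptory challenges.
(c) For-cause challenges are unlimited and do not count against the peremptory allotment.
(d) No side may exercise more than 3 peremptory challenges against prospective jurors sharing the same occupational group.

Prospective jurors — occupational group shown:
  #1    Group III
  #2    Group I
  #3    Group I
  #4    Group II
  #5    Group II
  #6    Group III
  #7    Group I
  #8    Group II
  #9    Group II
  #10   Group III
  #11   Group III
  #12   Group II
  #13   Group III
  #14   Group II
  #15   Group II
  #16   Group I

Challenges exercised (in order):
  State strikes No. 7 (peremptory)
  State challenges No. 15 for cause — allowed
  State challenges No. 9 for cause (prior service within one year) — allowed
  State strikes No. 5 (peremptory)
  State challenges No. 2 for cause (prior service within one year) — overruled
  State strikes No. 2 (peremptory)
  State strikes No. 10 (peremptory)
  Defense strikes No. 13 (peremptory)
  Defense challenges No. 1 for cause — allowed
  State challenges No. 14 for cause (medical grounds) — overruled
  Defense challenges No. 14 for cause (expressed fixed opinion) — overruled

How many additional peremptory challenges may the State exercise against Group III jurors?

1

State peremptories so far: #7, #5, #2, #10 — 4 of 5 used, 1 left overall.
Against Group III: #10 — 1 used; per-group cap 3 leaves 2.
Binding limit: min(1, 2) = 1.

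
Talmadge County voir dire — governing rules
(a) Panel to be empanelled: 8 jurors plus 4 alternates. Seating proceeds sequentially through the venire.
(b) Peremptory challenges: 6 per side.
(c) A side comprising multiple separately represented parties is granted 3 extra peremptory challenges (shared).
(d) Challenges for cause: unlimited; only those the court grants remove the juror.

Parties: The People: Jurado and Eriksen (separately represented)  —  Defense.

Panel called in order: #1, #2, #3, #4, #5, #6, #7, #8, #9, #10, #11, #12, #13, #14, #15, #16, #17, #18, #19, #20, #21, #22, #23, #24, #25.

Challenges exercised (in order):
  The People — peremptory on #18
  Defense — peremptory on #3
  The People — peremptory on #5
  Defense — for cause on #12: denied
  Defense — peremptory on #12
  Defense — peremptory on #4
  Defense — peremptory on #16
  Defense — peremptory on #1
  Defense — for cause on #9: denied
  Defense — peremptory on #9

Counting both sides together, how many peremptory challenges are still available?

7

The People allotment: 6 base + 3 multi-party = 9. Defense allotment: 6.
The People peremptories used: #18, #5 — 2.
Defense peremptories used: #3, #12, #4, #16, #1, #9 — 6 (for-cause on #12, #9 don't count).
Remaining: (9 − 2) + (6 − 6) = 7.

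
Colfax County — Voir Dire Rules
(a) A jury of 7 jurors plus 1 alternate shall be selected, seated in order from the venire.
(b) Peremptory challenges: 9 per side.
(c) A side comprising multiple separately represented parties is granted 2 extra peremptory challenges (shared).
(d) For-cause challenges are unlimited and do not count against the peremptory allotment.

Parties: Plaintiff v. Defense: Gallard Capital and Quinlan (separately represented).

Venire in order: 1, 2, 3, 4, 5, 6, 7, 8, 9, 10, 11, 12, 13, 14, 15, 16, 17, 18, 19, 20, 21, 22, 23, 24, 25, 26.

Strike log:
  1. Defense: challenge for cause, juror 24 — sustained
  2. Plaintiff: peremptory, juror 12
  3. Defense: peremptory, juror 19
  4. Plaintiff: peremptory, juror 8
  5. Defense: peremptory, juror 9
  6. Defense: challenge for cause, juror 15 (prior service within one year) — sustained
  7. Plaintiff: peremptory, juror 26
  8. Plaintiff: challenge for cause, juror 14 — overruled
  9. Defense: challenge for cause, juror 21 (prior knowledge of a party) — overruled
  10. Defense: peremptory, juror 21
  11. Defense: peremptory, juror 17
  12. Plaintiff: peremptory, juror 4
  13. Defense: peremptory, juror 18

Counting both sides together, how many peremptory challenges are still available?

11

Plaintiff allotment: 9. Defense allotment: 9 base + 2 multi-party = 11.
Plaintiff peremptories used: #12, #8, #26, #4 — 4 (the for-cause on #14 doesn't count).
Defense peremptories used: #19, #9, #21, #17, #18 — 5 (for-cause on #24, #15, #21 don't count).
Remaining: (9 − 4) + (11 − 5) = 11.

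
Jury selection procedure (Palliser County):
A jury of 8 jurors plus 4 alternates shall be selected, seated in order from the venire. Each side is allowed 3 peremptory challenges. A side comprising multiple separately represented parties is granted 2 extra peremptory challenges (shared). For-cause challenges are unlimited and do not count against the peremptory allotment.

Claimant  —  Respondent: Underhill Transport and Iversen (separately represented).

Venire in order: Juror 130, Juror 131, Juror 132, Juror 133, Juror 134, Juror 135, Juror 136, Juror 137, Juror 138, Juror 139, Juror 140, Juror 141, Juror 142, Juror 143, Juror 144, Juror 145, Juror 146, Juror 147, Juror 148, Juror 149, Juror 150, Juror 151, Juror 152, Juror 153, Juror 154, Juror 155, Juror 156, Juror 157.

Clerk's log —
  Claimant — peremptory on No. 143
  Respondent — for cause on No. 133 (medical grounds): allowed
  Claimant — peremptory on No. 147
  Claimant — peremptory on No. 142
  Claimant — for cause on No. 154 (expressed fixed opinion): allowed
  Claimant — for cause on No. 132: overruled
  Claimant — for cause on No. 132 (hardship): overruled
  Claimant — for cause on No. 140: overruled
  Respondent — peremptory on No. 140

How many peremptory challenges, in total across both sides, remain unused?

Claimant allotment: 3. Respondent allotment: 3 base + 2 multi-party = 5.
Claimant peremptories used: #143, #147, #142 — 3 (for-cause on #154, #132, #132, #140 don't count).
Respondent peremptories used: #140 — 1 (the for-cause on #133 doesn't count).
Remaining: (3 − 3) + (5 − 1) = 4.

4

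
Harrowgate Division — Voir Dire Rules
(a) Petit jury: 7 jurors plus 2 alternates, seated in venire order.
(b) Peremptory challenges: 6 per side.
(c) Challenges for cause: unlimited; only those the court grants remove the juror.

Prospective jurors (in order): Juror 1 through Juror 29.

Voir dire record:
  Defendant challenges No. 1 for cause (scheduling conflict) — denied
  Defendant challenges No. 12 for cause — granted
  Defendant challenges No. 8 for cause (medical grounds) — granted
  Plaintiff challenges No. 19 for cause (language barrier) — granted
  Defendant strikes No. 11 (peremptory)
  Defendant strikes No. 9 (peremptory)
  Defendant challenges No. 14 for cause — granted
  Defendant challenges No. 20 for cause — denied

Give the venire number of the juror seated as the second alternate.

13

Removed: #8, #9, #11, #12, #14, #19. (#1, #20 stay — for-cause denied.)
Seating in order: seats 1–7 → #1, #2, #3, #4, #5, #6, #7; alternates → #10, #13.
So alternate 2 is #13.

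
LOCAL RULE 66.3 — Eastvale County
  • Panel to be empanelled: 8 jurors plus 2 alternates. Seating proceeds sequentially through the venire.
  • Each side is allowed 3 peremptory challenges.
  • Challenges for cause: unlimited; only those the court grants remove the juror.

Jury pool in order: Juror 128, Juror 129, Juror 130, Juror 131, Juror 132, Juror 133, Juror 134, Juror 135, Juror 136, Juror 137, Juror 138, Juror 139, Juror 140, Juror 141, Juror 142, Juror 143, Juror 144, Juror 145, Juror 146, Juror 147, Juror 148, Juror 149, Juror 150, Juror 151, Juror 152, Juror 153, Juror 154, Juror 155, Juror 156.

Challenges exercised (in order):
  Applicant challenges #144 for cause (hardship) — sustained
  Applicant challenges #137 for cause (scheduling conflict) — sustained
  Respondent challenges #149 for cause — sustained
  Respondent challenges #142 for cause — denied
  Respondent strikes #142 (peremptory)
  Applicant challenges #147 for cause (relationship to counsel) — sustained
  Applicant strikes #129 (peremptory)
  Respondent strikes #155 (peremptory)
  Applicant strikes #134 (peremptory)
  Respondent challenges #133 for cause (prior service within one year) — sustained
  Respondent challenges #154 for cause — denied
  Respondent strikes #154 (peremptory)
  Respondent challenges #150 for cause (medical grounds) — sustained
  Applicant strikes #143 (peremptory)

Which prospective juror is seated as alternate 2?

Removed: #129, #133, #134, #137, #142, #143, #144, #147, #149, #150, #154, #155.
Seating in order: seats 1–8 → #128, #130, #131, #132, #135, #136, #138, #139; alternates → #140, #141.
So alternate 2 is #141.

141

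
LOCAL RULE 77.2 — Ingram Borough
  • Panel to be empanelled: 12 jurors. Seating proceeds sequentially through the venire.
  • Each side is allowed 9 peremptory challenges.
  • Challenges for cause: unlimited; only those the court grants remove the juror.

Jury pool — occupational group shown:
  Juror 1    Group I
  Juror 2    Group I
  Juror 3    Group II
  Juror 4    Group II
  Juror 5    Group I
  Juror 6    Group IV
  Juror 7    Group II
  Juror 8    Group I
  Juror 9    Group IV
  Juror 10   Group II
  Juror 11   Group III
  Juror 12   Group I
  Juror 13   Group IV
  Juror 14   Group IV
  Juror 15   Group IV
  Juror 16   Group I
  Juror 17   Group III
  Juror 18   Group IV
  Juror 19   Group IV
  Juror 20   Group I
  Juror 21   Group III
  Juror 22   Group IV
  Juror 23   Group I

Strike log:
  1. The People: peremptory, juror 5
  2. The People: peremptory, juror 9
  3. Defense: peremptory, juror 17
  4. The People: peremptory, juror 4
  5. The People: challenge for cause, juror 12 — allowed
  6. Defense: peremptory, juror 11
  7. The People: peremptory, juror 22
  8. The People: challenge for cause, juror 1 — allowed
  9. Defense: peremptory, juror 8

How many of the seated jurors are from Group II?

3

Removed: #1, #4, #5, #8, #9, #11, #12, #17, #22.
Seated jurors 1–12: #2, #3, #6, #7, #10, #13, #14, #15, #16, #18, #19, #20.
Of those, in Group II: #3, #7, #10 → 3.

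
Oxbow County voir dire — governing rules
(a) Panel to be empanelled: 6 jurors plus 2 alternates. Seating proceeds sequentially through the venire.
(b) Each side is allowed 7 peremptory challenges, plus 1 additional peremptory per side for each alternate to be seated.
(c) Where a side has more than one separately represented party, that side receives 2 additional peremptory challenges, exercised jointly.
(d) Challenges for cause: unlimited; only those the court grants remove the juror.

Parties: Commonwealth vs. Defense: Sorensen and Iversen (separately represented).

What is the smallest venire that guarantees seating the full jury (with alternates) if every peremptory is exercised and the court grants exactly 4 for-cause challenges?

Seats to fill: 6 + 2 alternates = 8.
Peremptories — Commonwealth: 7 + 1×2 = 9; Defense: 7 + 1×2 + 2 = 11; total 20.
For-cause removals: 4.
Minimum venire: 8 + 20 + 4 = 32.

32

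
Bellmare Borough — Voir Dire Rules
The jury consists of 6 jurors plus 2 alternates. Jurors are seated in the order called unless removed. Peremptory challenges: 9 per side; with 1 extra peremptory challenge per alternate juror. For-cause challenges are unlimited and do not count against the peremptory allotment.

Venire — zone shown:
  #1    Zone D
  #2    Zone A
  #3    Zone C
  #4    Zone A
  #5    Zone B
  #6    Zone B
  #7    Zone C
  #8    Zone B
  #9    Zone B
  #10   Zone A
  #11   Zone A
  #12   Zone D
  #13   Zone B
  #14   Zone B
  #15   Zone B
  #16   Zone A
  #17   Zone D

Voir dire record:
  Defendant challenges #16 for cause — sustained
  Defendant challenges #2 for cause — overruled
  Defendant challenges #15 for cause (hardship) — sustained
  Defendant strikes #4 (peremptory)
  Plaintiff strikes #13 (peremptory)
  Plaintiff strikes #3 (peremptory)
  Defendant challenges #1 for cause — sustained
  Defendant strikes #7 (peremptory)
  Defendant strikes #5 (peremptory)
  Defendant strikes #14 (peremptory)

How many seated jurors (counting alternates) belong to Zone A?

3

Removed: #1, #3, #4, #5, #7, #13, #14, #15, #16.
Seated (8 incl. alternates): #2, #6, #8, #9, #10, #11, #12, #17.
Of those, in Zone A: #2, #10, #11 → 3.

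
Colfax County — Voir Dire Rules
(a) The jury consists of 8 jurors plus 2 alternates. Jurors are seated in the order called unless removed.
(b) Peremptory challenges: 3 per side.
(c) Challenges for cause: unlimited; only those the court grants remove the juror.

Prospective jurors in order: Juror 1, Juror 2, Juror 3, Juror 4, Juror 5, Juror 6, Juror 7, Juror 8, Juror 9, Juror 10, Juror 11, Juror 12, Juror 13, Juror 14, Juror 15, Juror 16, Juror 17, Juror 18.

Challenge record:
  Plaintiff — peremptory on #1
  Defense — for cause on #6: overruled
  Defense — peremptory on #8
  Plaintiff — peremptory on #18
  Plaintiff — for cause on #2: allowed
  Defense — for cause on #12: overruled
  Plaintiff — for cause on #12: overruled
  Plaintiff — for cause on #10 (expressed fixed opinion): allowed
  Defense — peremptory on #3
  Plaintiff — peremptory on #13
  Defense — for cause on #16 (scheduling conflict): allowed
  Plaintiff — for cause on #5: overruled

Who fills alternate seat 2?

Removed: #1, #2, #3, #8, #10, #13, #16, #18. (#5, #6, #12 stay — for-cause denied.)
Seating in order: seats 1–8 → #4, #5, #6, #7, #9, #11, #12, #14; alternates → #15, #17.
So alternate 2 is #17.

17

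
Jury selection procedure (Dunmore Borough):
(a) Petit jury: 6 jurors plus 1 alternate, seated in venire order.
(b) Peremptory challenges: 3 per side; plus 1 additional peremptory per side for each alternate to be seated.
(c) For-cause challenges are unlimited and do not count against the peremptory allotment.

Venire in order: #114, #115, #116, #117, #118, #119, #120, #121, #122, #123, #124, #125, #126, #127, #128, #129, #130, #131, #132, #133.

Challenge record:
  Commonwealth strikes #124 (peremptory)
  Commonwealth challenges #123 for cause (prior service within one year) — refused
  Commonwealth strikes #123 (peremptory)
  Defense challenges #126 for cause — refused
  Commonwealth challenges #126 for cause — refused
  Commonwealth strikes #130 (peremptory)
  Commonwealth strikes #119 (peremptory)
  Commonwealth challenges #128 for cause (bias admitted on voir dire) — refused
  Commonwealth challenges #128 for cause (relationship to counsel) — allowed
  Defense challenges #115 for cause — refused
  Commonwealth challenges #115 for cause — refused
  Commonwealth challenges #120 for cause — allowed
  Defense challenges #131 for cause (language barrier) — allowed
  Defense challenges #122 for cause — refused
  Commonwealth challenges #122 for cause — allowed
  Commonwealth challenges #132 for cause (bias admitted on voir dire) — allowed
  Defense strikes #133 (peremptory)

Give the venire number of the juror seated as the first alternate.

Removed: #119, #120, #122, #123, #124, #128, #130, #131, #132, #133. (#115, #126 stay — for-cause denied.)
Filling seats in venire order through position 7: #114, #115, #116, #117, #118, #121, #125.
So alternate 1 is #125.

125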